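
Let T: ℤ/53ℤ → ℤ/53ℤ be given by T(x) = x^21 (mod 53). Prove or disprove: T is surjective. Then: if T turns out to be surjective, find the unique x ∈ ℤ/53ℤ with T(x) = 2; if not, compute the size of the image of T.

Since 53 is prime, the nonzero elements of ℤ/53ℤ form a cyclic group of order 52.
As gcd(21, 52) = 1, raising to the 21st power is a bijection on this group: if a^21 ≡ b^21 then (ab^{−1})^21 = 1, and the only element of order dividing gcd(21, 52) = 1 is 1, so a = b.
With T(0) = 0 this makes T injective on all of ℤ/53ℤ, hence bijective (finite equal-size domain and codomain). In particular T is surjective.
Since T is surjective, we find the preimage of 2. The inverse of x ↦ x^21 on (ℤ/53ℤ)^× is x ↦ x^5, because 21·5 = 105 = 2·52 + 1 ≡ 1 (mod 52) and x^{52} = 1 for x ≠ 0 (Fermat). So T⁻¹(2) = 2^5 mod 53.
Repeated squaring mod 53: 2^1 ≡ 2, 2^2 ≡ 2² = 4, 2^4 ≡ 4² = 16. Since 5 = 4 + 1, 2^5 ≡ 16·2: 16·2 = 32. So 2^5 ≡ 32 (mod 53).
Hence T⁻¹(2) = 32.

32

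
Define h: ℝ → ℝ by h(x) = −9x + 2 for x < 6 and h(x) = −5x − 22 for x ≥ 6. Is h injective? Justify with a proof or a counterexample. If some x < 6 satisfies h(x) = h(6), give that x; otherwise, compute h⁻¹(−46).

16/3

Both pieces are strictly decreasing (slopes −9 and −5), so each is injective on its own interval.
The left piece maps (−∞, 6) onto (−52, ∞); the right piece maps [6, ∞) onto (−∞, −52].
These images are disjoint, so no value is attained by both pieces. Thus h is injective.
Because the two images are disjoint, no x < 6 has h(x) = h(6), so we compute h⁻¹(−46): −46 lies in (−52, ∞), so solve −9x + 2 = −46: x = (−46 − 2)/(−9) = 16/3.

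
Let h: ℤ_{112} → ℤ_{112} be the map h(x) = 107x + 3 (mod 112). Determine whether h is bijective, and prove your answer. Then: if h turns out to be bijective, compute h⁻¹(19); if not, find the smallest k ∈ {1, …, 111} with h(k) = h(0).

Suppose h(u) = h(v) in ℤ_{112}. Then 107u + 3 ≡ 107v + 3 (mod 112), so 107(u − v) ≡ 0 (mod 112).
Since gcd(107, 112) = 1, 107 is invertible modulo 112, thus u − v ≡ 0 (mod 112), i.e. u = v.
We now compute 107⁻¹ mod 112 explicitly. Euclid's algorithm: 112 = 1·107 + 5, 107 = 21·5 + 2, 5 = 2·2 + 1; back-substituting gives 1 = 67·107 − 64·112, so 107⁻¹ ≡ 67 (mod 112).
Then y ↦ 67(y − 3) is a two-sided inverse to h, so every y ∈ ℤ_{112} has a preimage.
So h is bijective.
Since h is bijective, we compute h⁻¹(19): solve 107x + 3 ≡ 19 (mod 112), i.e. 107x ≡ 16 (mod 112).
Multiplying by 107⁻¹ = 67 gives x ≡ 67·16 = 1072 = 9·112 + 64 ≡ 64 (mod 112).
Check: h(64) = 107·64 + 3 = 6851 = 61·112 + 19 ≡ 19 (mod 112).

64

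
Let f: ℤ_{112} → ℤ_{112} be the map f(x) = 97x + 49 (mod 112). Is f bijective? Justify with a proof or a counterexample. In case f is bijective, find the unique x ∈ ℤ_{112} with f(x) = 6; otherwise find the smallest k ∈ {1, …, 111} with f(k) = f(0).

If f(s) = f(t), then 97s ≡ 97t (mod 112). Because gcd(97, 112) = 1, we may cancel 97 to get s ≡ t (mod 112).
We now compute 97⁻¹ mod 112 explicitly. Euclid's algorithm: 112 = 1·97 + 15, 97 = 6·15 + 7, 15 = 2·7 + 1; back-substituting gives 1 = 97·97 − 84·112, so 97⁻¹ ≡ 97 (mod 112).
Then y ↦ 97(y − 49) is a two-sided inverse to f, so every y ∈ ℤ_{112} has a preimage.
Therefore f is bijective.
Since f is bijective, we compute f⁻¹(6): solve 97x + 49 ≡ 6 (mod 112), i.e. 97x ≡ 69 (mod 112).
Multiplying by 97⁻¹ = 97 gives x ≡ 97·69 = 6693 = 59·112 + 85 ≡ 85 (mod 112).
Check: f(85) = 97·85 + 49 = 8294 = 74·112 + 6 ≡ 6 (mod 112).

85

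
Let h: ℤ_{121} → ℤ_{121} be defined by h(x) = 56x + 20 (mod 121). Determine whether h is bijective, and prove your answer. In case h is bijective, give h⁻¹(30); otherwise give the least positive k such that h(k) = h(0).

65

Suppose h(x_1) = h(x_2) in ℤ_{121}. Then 56x_1 + 20 ≡ 56x_2 + 20 (mod 121), thus 56(x_1 − x_2) ≡ 0 (mod 121).
Since gcd(56, 121) = 1, 56 is invertible modulo 121, hence x_1 − x_2 ≡ 0 (mod 121), i.e. x_1 = x_2.
We now compute 56⁻¹ mod 121 explicitly. Euclid's algorithm: 121 = 2·56 + 9, 56 = 6·9 + 2, 9 = 4·2 + 1; back-substituting gives 1 = 67·56 − 31·121, so 56⁻¹ ≡ 67 (mod 121).
For any y ∈ ℤ_{121}, x = 67(y − 20) mod 121 satisfies h(x) = 56·67(y − 20) + 20 ≡ y (since 56·67 ≡ 1 mod 121). So every y has a preimage.
So h is bijective.
Since h is bijective, we compute h⁻¹(30): solve 56x + 20 ≡ 30 (mod 121), i.e. 56x ≡ 10 (mod 121).
Multiplying by 56⁻¹ = 67 gives x ≡ 67·10 = 670 = 5·121 + 65 ≡ 65 (mod 121).
Check: h(65) = 56·65 + 20 = 3660 = 30·121 + 30 ≡ 30 (mod 121).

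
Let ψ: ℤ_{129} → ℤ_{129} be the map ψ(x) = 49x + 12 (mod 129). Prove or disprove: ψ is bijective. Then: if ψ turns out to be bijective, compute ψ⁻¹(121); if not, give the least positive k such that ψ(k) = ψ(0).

97

If ψ(x_1) = ψ(x_2), then 49x_1 ≡ 49x_2 (mod 129). Because gcd(49, 129) = 1, we may cancel 49 to get x_1 ≡ x_2 (mod 129).
We now compute 49⁻¹ mod 129 explicitly. Euclid's algorithm: 129 = 2·49 + 31, 49 = 1·31 + 18, 31 = 1·18 + 13, 18 = 1·13 + 5, 13 = 2·5 + 3, 5 = 1·3 + 2, 3 = 1·2 + 1; back-substituting gives 1 = 79·49 − 30·129, so 49⁻¹ ≡ 79 (mod 129).
Then y ↦ 79(y − 12) is a two-sided inverse to ψ, so every y ∈ ℤ_{129} has a preimage.
Hence ψ is bijective.
Since ψ is bijective, we compute ψ⁻¹(121): solve 49x + 12 ≡ 121 (mod 129), i.e. 49x ≡ 109 (mod 129).
Multiplying by 49⁻¹ = 79 gives x ≡ 79·109 = 8611 = 66·129 + 97 ≡ 97 (mod 129).
Check: ψ(97) = 49·97 + 12 = 4765 = 36·129 + 121 ≡ 121 (mod 129).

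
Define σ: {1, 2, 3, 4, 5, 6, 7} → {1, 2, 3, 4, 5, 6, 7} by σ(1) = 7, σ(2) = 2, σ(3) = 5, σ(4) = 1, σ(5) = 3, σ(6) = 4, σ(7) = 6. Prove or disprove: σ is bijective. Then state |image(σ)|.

7

The values 7, 2, 5, 1, 3, 4, 6 are a permutation of {1, 2, 3, 4, 5, 6, 7}: each element appears exactly once.
So σ is injective and surjective, hence bijective.
The image of σ is {1, 2, 3, 4, 5, 6, 7}, which has 7 elements.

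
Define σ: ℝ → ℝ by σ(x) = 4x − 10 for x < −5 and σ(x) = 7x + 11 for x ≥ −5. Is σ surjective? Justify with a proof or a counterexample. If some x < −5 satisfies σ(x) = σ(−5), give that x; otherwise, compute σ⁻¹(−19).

-30/7

Both pieces are strictly increasing (slopes 4 and 7), so each is injective on its own interval.
The left piece maps (−∞, −5) onto (−∞, −30); the right piece maps [−5, ∞) onto [−24, ∞).
The union (−∞, −30) ∪ [−24, ∞) omits the interval between −30 and −24; in particular −30 has no preimage. So σ is not surjective.
Because the two images are disjoint, no x < −5 has σ(x) = σ(−5), so we compute σ⁻¹(−19): −19 lies in [−24, ∞), so solve 7x + 11 = −19: x = (−19 − 11)/7 = −30/7.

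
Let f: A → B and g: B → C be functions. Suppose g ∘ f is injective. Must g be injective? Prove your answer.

not injective

No. Take A = {0, 1, 2}, B = {0, 1, 2, 3, 4, 5}, C = {0, 1, 2, 3, 4, 5}, f(a) = a for each a ∈ A, and g(b) = 4 if b ∈ {4, 5} else g(b) = b.
Then g ∘ f = f is injective (A ⊂ B and f is the inclusion), but g(4) = g(5) = 4 with 4 ≠ 5, so g is not injective.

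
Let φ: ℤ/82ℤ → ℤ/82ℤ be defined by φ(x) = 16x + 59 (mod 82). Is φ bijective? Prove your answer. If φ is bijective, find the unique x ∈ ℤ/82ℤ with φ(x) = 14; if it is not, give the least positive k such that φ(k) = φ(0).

41

By definition, φ is injective when φ(u) = φ(v) forces u = v.
We have gcd(16, 82) = 2 > 1. Taking u = 0 and v = 41: φ(0) = 59 and φ(41) = 16·41 + 59 = 715 ≡ 59 (mod 82).
So φ(0) = φ(41) while 0 ≠ 41, hence φ is not injective, hence not bijective.
Since φ is not bijective, we find the least positive k with φ(k) = φ(0): this means 16k ≡ 0 (mod 82), i.e. 82 ∣ 16k. Since gcd(16, 82) = 2, dividing through by 2 this holds exactly when 41 ∣ 8k, and as gcd(8, 41) = 1, exactly when 41 ∣ k.
The smallest positive such k is 41.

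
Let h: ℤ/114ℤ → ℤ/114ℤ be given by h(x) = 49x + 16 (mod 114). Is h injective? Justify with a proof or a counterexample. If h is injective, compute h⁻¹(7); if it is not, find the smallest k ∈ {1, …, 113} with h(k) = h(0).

By definition, h is injective if h(x_1) = h(x_2) implies x_1 = x_2.
Suppose h(x_1) = h(x_2) in ℤ/114ℤ. Then 49x_1 + 16 ≡ 49x_2 + 16 (mod 114), therefore 49(x_1 − x_2) ≡ 0 (mod 114).
Since gcd(49, 114) = 1, 49 is invertible modulo 114, therefore x_1 − x_2 ≡ 0 (mod 114), i.e. x_1 = x_2.
Thus h is injective.
We now compute 49⁻¹ mod 114 explicitly. Euclid's algorithm: 114 = 2·49 + 16, 49 = 3·16 + 1; back-substituting gives 1 = 7·49 − 3·114, so 49⁻¹ ≡ 7 (mod 114).
Since h is injective, we compute h⁻¹(7): solve 49x + 16 ≡ 7 (mod 114), i.e. 49x ≡ 105 (mod 114).
Multiplying by 49⁻¹ = 7 gives x ≡ 7·105 = 735 = 6·114 + 51 ≡ 51 (mod 114).
Check: h(51) = 49·51 + 16 = 2515 = 22·114 + 7 ≡ 7 (mod 114).

51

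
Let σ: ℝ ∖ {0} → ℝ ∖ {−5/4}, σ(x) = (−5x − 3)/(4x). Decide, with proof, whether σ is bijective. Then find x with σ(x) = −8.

1/9

Suppose σ(a) = σ(b). Cross-multiplying: (−5a − 3)(4b) = (−5b − 3)(4a).
Expanding both sides and cancelling the symmetric terms leaves 12·(a − b) = 0. Since 12 ≠ 0, a = b. Hence σ is injective.
For any y ≠ −5/4, solving y(4x) = −5x − 3 for x gives a well-defined x ≠ 0. So σ is surjective.
Thus σ is bijective.
Solving σ(x) = −8: cross-multiplying gives −5x − 3 = −8(4x), which rearranges to 27x = 3, so x = 1/9.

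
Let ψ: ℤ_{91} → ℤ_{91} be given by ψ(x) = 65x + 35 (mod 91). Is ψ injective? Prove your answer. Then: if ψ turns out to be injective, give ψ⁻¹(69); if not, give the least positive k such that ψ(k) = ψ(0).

We have gcd(65, 91) = 13 > 1. Taking a = 0 and b = 7: ψ(0) = 35 and ψ(7) = 65·7 + 35 = 490 ≡ 35 (mod 91).
So ψ(0) = ψ(7) while 0 ≠ 7, thus ψ is not injective.
Since ψ is not injective, we find the least positive k with ψ(k) = ψ(0): this means 65k ≡ 0 (mod 91), i.e. 91 ∣ 65k. Since gcd(65, 91) = 13, dividing through by 13 this holds exactly when 7 ∣ 5k, and as gcd(5, 7) = 1, exactly when 7 ∣ k.
The smallest positive such k is 7.

7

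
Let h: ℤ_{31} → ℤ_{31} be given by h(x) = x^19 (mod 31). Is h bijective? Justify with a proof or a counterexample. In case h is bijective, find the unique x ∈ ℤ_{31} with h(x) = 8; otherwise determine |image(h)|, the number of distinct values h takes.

Since 31 is prime, the nonzero elements of ℤ_{31} form a cyclic group of order 30.
As gcd(19, 30) = 1, raising to the 19th power is a bijection on this group: if u^19 ≡ v^19 then (uv^{−1})^19 = 1, and the only element of order dividing gcd(19, 30) = 1 is 1, so u = v.
With h(0) = 0 this makes h injective on all of ℤ_{31}, hence bijective (finite equal-size domain and codomain). In particular h is bijective.
Since h is bijective, we find the preimage of 8. The inverse of x ↦ x^19 on (ℤ_{31})^× is x ↦ x^19, because 19·19 = 361 = 12·30 + 1 ≡ 1 (mod 30) and x^{30} = 1 for x ≠ 0 (Fermat). So h⁻¹(8) = 8^19 mod 31.
Repeated squaring mod 31: 8^1 ≡ 8, 8^2 ≡ 8² = 64 ≡ 2, 8^4 ≡ 2² = 4, 8^8 ≡ 4² = 16, 8^16 ≡ 16² = 256 ≡ 8. Since 19 = 16 + 2 + 1, 8^19 ≡ 8·2·8: 8·2 = 16, then 16·8 = 128 ≡ 4. So 8^19 ≡ 4 (mod 31).
Hence h⁻¹(8) = 4.

4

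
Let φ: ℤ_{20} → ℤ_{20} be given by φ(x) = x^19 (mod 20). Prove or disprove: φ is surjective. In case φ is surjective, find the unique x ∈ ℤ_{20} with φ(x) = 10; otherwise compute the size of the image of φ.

15

φ(0) = 0^19 = 0.
φ(10): Repeated squaring mod 20: 10^1 ≡ 10, 10^2 ≡ 10² = 100 ≡ 0, 10^4 ≡ 0² = 0, 10^8 ≡ 0² = 0, 10^16 ≡ 0² = 0. Since 19 = 16 + 2 + 1, 10^19 ≡ 0·0·10: 0·0 = 0, then 0·10 = 0. So 10^19 ≡ 0 (mod 20).
So φ(0) = φ(10) = 0 while 0 ≠ 10, so φ is not injective.
A non-injective map from the 20-element set ℤ_{20} to itself takes at most 19 distinct values, so it cannot be surjective. So φ is not surjective.
Since φ is not surjective, we determine |image(φ)|. Computing x^19 mod 20 for each x (by repeated squaring, reducing mod 20 at every step), the values φ(0), φ(1), …, φ(19) are: 0, 1, 8, 7, 4, 5, 16, 3, 12, 9, 0, 11, 8, 17, 4, 15, 16, 13, 12, 19.
The distinct values are {0, 1, 3, 4, 5, 7, 8, 9, 11, 12, 13, 15, 16, 17, 19}; there are 15 of them.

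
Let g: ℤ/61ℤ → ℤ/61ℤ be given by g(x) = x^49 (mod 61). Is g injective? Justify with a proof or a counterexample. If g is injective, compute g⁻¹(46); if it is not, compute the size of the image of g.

Since 61 is prime, the nonzero elements of ℤ/61ℤ form a cyclic group of order 60.
As gcd(49, 60) = 1, raising to the 49th power is a bijection on this group: if x_1^49 ≡ x_2^49 then (x_1x_2^{−1})^49 = 1, and the only element of order dividing gcd(49, 60) = 1 is 1, so x_1 = x_2.
With g(0) = 0 this makes g injective on all of ℤ/61ℤ, hence bijective (finite equal-size domain and codomain). In particular g is injective.
Since g is injective, we find the preimage of 46. The inverse of x ↦ x^49 on (ℤ/61ℤ)^× is x ↦ x^49, because 49·49 = 2401 = 40·60 + 1 ≡ 1 (mod 60) and x^{60} = 1 for x ≠ 0 (Fermat). So g⁻¹(46) = 46^49 mod 61.
Repeated squaring mod 61: 46^1 ≡ 46, 46^2 ≡ 46² = 2116 ≡ 42, 46^4 ≡ 42² = 1764 ≡ 56, 46^8 ≡ 56² = 3136 ≡ 25, 46^16 ≡ 25² = 625 ≡ 15, 46^32 ≡ 15² = 225 ≡ 42. Since 49 = 32 + 16 + 1, 46^49 ≡ 42·15·46: 42·15 = 630 ≡ 20, then 20·46 = 920 ≡ 5. So 46^49 ≡ 5 (mod 61).
Hence g⁻¹(46) = 5.

5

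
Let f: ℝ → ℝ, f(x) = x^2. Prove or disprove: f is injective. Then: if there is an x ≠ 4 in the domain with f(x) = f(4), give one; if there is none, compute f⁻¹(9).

f(4) = 16 = (−4)^2 = f(−4) (since 2 is even), with 4 ≠ −4. So f is not injective.
For the follow-up, such an x exists: taking x = −4 ∈ ℝ gives f(−4) = 16 = f(4) with −4 ≠ 4.

-4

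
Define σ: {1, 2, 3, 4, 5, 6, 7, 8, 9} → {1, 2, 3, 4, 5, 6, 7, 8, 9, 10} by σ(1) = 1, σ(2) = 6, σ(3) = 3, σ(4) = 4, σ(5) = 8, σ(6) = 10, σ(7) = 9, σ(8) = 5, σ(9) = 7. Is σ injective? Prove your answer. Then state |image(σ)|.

9

The values σ(1), …, σ(9) are 1, 6, 3, 4, 8, 10, 9, 5, 7 — all distinct.
So σ(u) = σ(v) only when u = v, and σ is injective.
The image of σ is {1, 3, 4, 5, 6, 7, 8, 9, 10}, which has 9 elements.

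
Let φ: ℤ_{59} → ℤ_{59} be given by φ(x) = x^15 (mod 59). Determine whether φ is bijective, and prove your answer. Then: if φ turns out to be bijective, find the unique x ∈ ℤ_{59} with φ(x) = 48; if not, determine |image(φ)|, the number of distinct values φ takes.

3

Since 59 is prime, the nonzero elements of ℤ_{59} form a cyclic group of order 58.
As gcd(15, 58) = 1, raising to the 15th power is a bijection on this group: if x_1^15 ≡ x_2^15 then (x_1x_2^{−1})^15 = 1, and the only element of order dividing gcd(15, 58) = 1 is 1, so x_1 = x_2.
With φ(0) = 0 this makes φ injective on all of ℤ_{59}, hence bijective (finite equal-size domain and codomain). In particular φ is bijective.
Since φ is bijective, we find the preimage of 48. The inverse of x ↦ x^15 on (ℤ_{59})^× is x ↦ x^31, because 15·31 = 465 = 8·58 + 1 ≡ 1 (mod 58) and x^{58} = 1 for x ≠ 0 (Fermat). So φ⁻¹(48) = 48^31 mod 59.
Repeated squaring mod 59: 48^1 ≡ 48, 48^2 ≡ 48² = 2304 ≡ 3, 48^4 ≡ 3² = 9, 48^8 ≡ 9² = 81 ≡ 22, 48^16 ≡ 22² = 484 ≡ 12. Since 31 = 16 + 8 + 4 + 2 + 1, 48^31 ≡ 12·22·9·3·48: 12·22 = 264 ≡ 28, then 28·9 = 252 ≡ 16, then 16·3 = 48, then 48·48 = 2304 ≡ 3. So 48^31 ≡ 3 (mod 59).
Hence φ⁻¹(48) = 3.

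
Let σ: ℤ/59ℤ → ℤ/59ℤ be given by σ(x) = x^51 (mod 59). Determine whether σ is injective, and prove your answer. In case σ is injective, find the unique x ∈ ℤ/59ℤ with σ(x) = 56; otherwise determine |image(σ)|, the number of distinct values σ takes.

37

Since 59 is prime, the nonzero elements of ℤ/59ℤ form a cyclic group of order 58.
As gcd(51, 58) = 1, raising to the 51st power is a bijection on this group: if x_1^51 ≡ x_2^51 then (x_1x_2^{−1})^51 = 1, and the only element of order dividing gcd(51, 58) = 1 is 1, so x_1 = x_2.
With σ(0) = 0 this makes σ injective on all of ℤ/59ℤ, hence bijective (finite equal-size domain and codomain). In particular σ is injective.
Since σ is injective, we find the preimage of 56. The inverse of x ↦ x^51 on (ℤ/59ℤ)^× is x ↦ x^33, because 51·33 = 1683 = 29·58 + 1 ≡ 1 (mod 58) and x^{58} = 1 for x ≠ 0 (Fermat). So σ⁻¹(56) = 56^33 mod 59.
Repeated squaring mod 59: 56^1 ≡ 56, 56^2 ≡ 56² = 3136 ≡ 9, 56^4 ≡ 9² = 81 ≡ 22, 56^8 ≡ 22² = 484 ≡ 12, 56^16 ≡ 12² = 144 ≡ 26, 56^32 ≡ 26² = 676 ≡ 27. Since 33 = 32 + 1, 56^33 ≡ 27·56: 27·56 = 1512 ≡ 37. So 56^33 ≡ 37 (mod 59).
Hence σ⁻¹(56) = 37.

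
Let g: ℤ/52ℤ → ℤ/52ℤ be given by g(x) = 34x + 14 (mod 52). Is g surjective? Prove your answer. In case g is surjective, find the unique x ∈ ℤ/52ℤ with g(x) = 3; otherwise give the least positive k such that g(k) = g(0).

Recall that g is surjective if every y in the codomain equals g(x) for some x in the domain.
Since gcd(34, 52) = 2, we have 34x ≡ 0 (mod 2) for all x, so g(x) ≡ 0 (mod 2).
But 1 ≢ 0 (mod 2), so 1 ∈ ℤ/52ℤ has no preimage. Therefore g is not surjective.
Since g is not surjective, we find the least positive k with g(k) = g(0): this means 34k ≡ 0 (mod 52), i.e. 52 ∣ 34k. Since gcd(34, 52) = 2, dividing through by 2 this holds exactly when 26 ∣ 17k, and as gcd(17, 26) = 1, exactly when 26 ∣ k.
The smallest positive such k is 26.

26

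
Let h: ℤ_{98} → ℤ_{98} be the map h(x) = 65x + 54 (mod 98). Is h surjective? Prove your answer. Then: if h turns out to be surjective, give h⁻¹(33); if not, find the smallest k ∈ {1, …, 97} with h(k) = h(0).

63

Since gcd(65, 98) = 1, 65 is invertible modulo 98. Euclid's algorithm: 98 = 1·65 + 33, 65 = 1·33 + 32, 33 = 1·32 + 1; back-substituting gives 1 = 95·65 − 63·98, so 65⁻¹ ≡ 95 (mod 98).
For any y ∈ ℤ_{98}, x = 95(y − 54) mod 98 satisfies h(x) = 65·95(y − 54) + 54 ≡ y (since 65·95 ≡ 1 mod 98). So every y has a preimage.
Therefore h is surjective.
Since h is surjective, we compute h⁻¹(33): solve 65x + 54 ≡ 33 (mod 98), i.e. 65x ≡ 77 (mod 98).
Multiplying by 65⁻¹ = 95 gives x ≡ 95·77 = 7315 = 74·98 + 63 ≡ 63 (mod 98).
Check: h(63) = 65·63 + 54 = 4149 = 42·98 + 33 ≡ 33 (mod 98).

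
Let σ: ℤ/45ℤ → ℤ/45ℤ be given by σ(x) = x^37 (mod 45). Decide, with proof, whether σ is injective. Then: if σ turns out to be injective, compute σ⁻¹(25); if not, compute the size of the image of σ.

35

σ(0) = 0^37 = 0.
σ(15): Repeated squaring mod 45: 15^1 ≡ 15, 15^2 ≡ 15² = 225 ≡ 0, 15^4 ≡ 0² = 0, 15^8 ≡ 0² = 0, 15^16 ≡ 0² = 0, 15^32 ≡ 0² = 0. Since 37 = 32 + 4 + 1, 15^37 ≡ 0·0·15: 0·0 = 0, then 0·15 = 0. So 15^37 ≡ 0 (mod 45).
So σ(0) = σ(15) = 0 while 0 ≠ 15, thus σ is not injective.
Since σ is not injective, we determine |image(σ)|. Computing x^37 mod 45 for each x (by repeated squaring, reducing mod 45 at every step), the values σ(0), σ(1), …, σ(44) are: 0, 1, 2, 18, 4, 5, 36, 7, 8, 9, 10, 11, 27, 13, 14, 0, 16, 17, 18, 19, 20, 36, 22, 23, 9, 25, 26, 27, 28, 29, 0, 31, 32, 18, 34, 35, 36, 37, 38, 9, 40, 41, 27, 43, 44.
The distinct values are {0, 1, 2, 4, 5, 7, 8, 9, 10, 11, 13, 14, 16, 17, 18, 19, 20, 22, 23, 25, 26, 27, 28, 29, 31, 32, 34, 35, 36, 37, 38, 40, 41, 43, 44}; there are 35 of them.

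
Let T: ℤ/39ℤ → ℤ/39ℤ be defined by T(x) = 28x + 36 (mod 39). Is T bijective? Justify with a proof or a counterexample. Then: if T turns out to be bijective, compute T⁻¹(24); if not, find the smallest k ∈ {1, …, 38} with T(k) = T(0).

If T(x_1) = T(x_2), then 28x_1 ≡ 28x_2 (mod 39). Because gcd(28, 39) = 1, we may cancel 28 to get x_1 ≡ x_2 (mod 39).
We now compute 28⁻¹ mod 39 explicitly. Euclid's algorithm: 39 = 1·28 + 11, 28 = 2·11 + 6, 11 = 1·6 + 5, 6 = 1·5 + 1; back-substituting gives 1 = 7·28 − 5·39, so 28⁻¹ ≡ 7 (mod 39).
For any y ∈ ℤ/39ℤ, x = 7(y − 36) mod 39 satisfies T(x) = 28·7(y − 36) + 36 ≡ y (since 28·7 ≡ 1 mod 39). So every y has a preimage.
Thus T is bijective.
Since T is bijective, we compute T⁻¹(24): solve 28x + 36 ≡ 24 (mod 39), i.e. 28x ≡ 27 (mod 39).
Multiplying by 28⁻¹ = 7 gives x ≡ 7·27 = 189 = 4·39 + 33 ≡ 33 (mod 39).
Check: T(33) = 28·33 + 36 = 960 = 24·39 + 24 ≡ 24 (mod 39).

33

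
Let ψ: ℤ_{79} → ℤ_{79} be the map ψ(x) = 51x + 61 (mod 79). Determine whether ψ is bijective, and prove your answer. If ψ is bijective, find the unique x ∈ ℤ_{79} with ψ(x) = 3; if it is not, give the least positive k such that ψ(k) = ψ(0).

By definition, ψ is injective if ψ(u) = ψ(v) implies u = v.
If ψ(u) = ψ(v), then 51u ≡ 51v (mod 79). Because gcd(51, 79) = 1, we may cancel 51 to get u ≡ v (mod 79).
We now compute 51⁻¹ mod 79 explicitly. Euclid's algorithm: 79 = 1·51 + 28, 51 = 1·28 + 23, 28 = 1·23 + 5, 23 = 4·5 + 3, 5 = 1·3 + 2, 3 = 1·2 + 1; back-substituting gives 1 = 31·51 − 20·79, so 51⁻¹ ≡ 31 (mod 79).
Then y ↦ 31(y − 61) is a two-sided inverse to ψ, so every y ∈ ℤ_{79} has a preimage.
Therefore ψ is bijective.
Since ψ is bijective, we compute ψ⁻¹(3): solve 51x + 61 ≡ 3 (mod 79), i.e. 51x ≡ 21 (mod 79).
Multiplying by 51⁻¹ = 31 gives x ≡ 31·21 = 651 = 8·79 + 19 ≡ 19 (mod 79).
Check: ψ(19) = 51·19 + 61 = 1030 = 13·79 + 3 ≡ 3 (mod 79).

19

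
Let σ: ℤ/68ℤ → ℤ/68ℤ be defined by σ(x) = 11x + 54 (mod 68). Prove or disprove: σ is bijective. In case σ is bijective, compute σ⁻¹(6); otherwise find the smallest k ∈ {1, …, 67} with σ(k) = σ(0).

Recall that σ is injective when σ(s) = σ(t) forces s = t.
If σ(s) = σ(t), then 11s ≡ 11t (mod 68). Because gcd(11, 68) = 1, we may cancel 11 to get s ≡ t (mod 68).
We now compute 11⁻¹ mod 68 explicitly. Euclid's algorithm: 68 = 6·11 + 2, 11 = 5·2 + 1; back-substituting gives 1 = 31·11 − 5·68, so 11⁻¹ ≡ 31 (mod 68).
Then y ↦ 31(y − 54) is a two-sided inverse to σ, so every y ∈ ℤ/68ℤ has a preimage.
Hence σ is bijective.
Since σ is bijective, we compute σ⁻¹(6): solve 11x + 54 ≡ 6 (mod 68), i.e. 11x ≡ 20 (mod 68).
Multiplying by 11⁻¹ = 31 gives x ≡ 31·20 = 620 = 9·68 + 8 ≡ 8 (mod 68).
Check: σ(8) = 11·8 + 54 = 142 = 2·68 + 6 ≡ 6 (mod 68).

8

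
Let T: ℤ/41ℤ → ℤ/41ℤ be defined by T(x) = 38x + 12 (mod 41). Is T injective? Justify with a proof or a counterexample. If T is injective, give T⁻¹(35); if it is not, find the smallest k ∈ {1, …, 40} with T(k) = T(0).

Suppose T(u) = T(v) in ℤ/41ℤ. Then 38u + 12 ≡ 38v + 12 (mod 41), thus 38(u − v) ≡ 0 (mod 41).
Since gcd(38, 41) = 1, 38 is invertible modulo 41, hence u − v ≡ 0 (mod 41), i.e. u = v.
Hence T is injective.
We now compute 38⁻¹ mod 41 explicitly. Euclid's algorithm: 41 = 1·38 + 3, 38 = 12·3 + 2, 3 = 1·2 + 1; back-substituting gives 1 = 27·38 − 25·41, so 38⁻¹ ≡ 27 (mod 41).
Since T is injective, we find T⁻¹(35): we need 38x ≡ 35 − 12 ≡ 23 (mod 41). Using 38⁻¹ = 27: x ≡ 27·23 = 621 = 15·41 + 6, so x = 6.
Check: T(6) = 38·6 + 12 = 240 = 5·41 + 35 ≡ 35 (mod 41).

6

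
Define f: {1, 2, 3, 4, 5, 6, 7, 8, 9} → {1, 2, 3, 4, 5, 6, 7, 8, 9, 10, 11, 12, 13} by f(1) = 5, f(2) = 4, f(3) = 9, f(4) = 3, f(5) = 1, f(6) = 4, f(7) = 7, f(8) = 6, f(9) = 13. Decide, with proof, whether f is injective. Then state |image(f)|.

8

f(2) = 4 = f(6) with 2 ≠ 6, so f is not injective.
The image of f is {1, 3, 4, 5, 6, 7, 9, 13}, which has 8 elements.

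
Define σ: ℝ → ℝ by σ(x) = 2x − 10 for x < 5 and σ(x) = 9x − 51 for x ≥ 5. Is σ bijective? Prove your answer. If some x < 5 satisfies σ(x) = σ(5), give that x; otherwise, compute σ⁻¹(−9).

Both pieces are strictly increasing (slopes 2 and 9), so each is injective on its own interval.
The left piece maps (−∞, 5) onto (−∞, 0); the right piece maps [5, ∞) onto [−6, ∞).
These images overlap. In particular σ(5) = −6 (right piece), and solving 2x − 10 = −6 on the left piece gives x = 2 < 5.
So σ(2) = σ(5) with 2 ≠ 5, and σ is not injective, hence not bijective. This x = 2 is the requested value below 5.

2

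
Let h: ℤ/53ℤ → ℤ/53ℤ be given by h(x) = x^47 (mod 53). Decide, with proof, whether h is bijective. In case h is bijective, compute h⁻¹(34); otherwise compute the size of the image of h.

Since 53 is prime, the nonzero elements of ℤ/53ℤ form a cyclic group of order 52.
As gcd(47, 52) = 1, raising to the 47th power is a bijection on this group: if s^47 ≡ t^47 then (st^{−1})^47 = 1, and the only element of order dividing gcd(47, 52) = 1 is 1, so s = t.
With h(0) = 0 this makes h injective on all of ℤ/53ℤ, hence bijective (finite equal-size domain and codomain). In particular h is bijective.
Since h is bijective, we find the preimage of 34. The inverse of x ↦ x^47 on (ℤ/53ℤ)^× is x ↦ x^31, because 47·31 = 1457 = 28·52 + 1 ≡ 1 (mod 52) and x^{52} = 1 for x ≠ 0 (Fermat). So h⁻¹(34) = 34^31 mod 53.
Repeated squaring mod 53: 34^1 ≡ 34, 34^2 ≡ 34² = 1156 ≡ 43, 34^4 ≡ 43² = 1849 ≡ 47, 34^8 ≡ 47² = 2209 ≡ 36, 34^16 ≡ 36² = 1296 ≡ 24. Since 31 = 16 + 8 + 4 + 2 + 1, 34^31 ≡ 24·36·47·43·34: 24·36 = 864 ≡ 16, then 16·47 = 752 ≡ 10, then 10·43 = 430 ≡ 6, then 6·34 = 204 ≡ 45. So 34^31 ≡ 45 (mod 53).
Hence h⁻¹(34) = 45.

45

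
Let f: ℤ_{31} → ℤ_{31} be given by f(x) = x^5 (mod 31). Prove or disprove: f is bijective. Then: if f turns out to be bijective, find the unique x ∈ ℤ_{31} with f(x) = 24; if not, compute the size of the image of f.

7

f(1) = 1^5 = 1.
f(2): Repeated squaring mod 31: 2^1 ≡ 2, 2^2 ≡ 2² = 4, 2^4 ≡ 4² = 16. Since 5 = 4 + 1, 2^5 ≡ 16·2: 16·2 = 32 ≡ 1. So 2^5 ≡ 1 (mod 31).
So f(1) = f(2) = 1 while 1 ≠ 2, therefore f is not injective, hence not bijective.
Since f is not bijective, we determine |image(f)|. Computing x^5 mod 31 for each x (by repeated squaring, reducing mod 31 at every step), the values f(0), f(1), …, f(30) are: 0, 1, 1, 26, 1, 25, 26, 5, 1, 25, 25, 6, 26, 6, 5, 30, 1, 26, 25, 5, 25, 6, 6, 30, 26, 5, 6, 30, 5, 30, 30.
The distinct values are {0, 1, 5, 6, 25, 26, 30}; there are 7 of them.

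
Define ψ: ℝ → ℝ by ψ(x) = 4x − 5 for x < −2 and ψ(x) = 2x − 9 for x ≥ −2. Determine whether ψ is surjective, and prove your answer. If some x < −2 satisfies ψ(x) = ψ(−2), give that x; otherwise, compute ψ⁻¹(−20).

-15/4

Both pieces are strictly increasing (slopes 4 and 2), so each is injective on its own interval.
The left piece maps (−∞, −2) onto (−∞, −13); the right piece maps [−2, ∞) onto [−13, ∞).
These images together cover ℝ, so ψ is surjective.
Because the two images are disjoint, no x < −2 has ψ(x) = ψ(−2), so we compute ψ⁻¹(−20): −20 lies in (−∞, −13), so solve 4x − 5 = −20: x = (−20 + 5)/4 = −15/4.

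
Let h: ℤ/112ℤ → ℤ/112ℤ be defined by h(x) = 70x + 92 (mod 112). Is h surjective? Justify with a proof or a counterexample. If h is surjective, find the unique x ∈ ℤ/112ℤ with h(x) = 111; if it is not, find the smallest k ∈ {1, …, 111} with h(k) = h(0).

Since gcd(70, 112) = 14, we have 70x ≡ 0 (mod 14) for all x, so h(x) ≡ 8 (mod 14).
But 0 ≢ 8 (mod 14), so 0 ∈ ℤ/112ℤ has no preimage. Thus h is not surjective.
Since h is not surjective, we find the least positive k with h(k) = h(0): this means 70k ≡ 0 (mod 112), i.e. 112 ∣ 70k. Since gcd(70, 112) = 14, dividing through by 14 this holds exactly when 8 ∣ 5k, and as gcd(5, 8) = 1, exactly when 8 ∣ k.
The smallest positive such k is 8.

8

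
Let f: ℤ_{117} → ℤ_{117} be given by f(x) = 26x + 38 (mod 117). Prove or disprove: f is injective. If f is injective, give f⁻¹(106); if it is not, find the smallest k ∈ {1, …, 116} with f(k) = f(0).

9

We have gcd(26, 117) = 13 > 1. Taking u = 0 and v = 9: f(0) = 38 and f(9) = 26·9 + 38 = 272 ≡ 38 (mod 117).
So f(0) = f(9) while 0 ≠ 9, therefore f is not injective.
Since f is not injective, we find the least positive k with f(k) = f(0): this means 26k ≡ 0 (mod 117), i.e. 117 ∣ 26k. Since gcd(26, 117) = 13, dividing through by 13 this holds exactly when 9 ∣ 2k, and as gcd(2, 9) = 1, exactly when 9 ∣ k.
The smallest positive such k is 9.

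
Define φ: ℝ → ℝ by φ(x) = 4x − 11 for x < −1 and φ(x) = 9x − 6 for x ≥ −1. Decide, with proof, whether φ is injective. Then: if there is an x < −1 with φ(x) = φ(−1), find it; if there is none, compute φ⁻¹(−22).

-11/4

Both pieces are strictly increasing (slopes 4 and 9), so each is injective on its own interval.
The left piece maps (−∞, −1) onto (−∞, −15); the right piece maps [−1, ∞) onto [−15, ∞).
These images are disjoint, so no value is attained by both pieces. Thus φ is injective.
Because the two images are disjoint, no x < −1 has φ(x) = φ(−1), so we compute φ⁻¹(−22): −22 lies in (−∞, −15), so solve 4x − 11 = −22: x = (−22 + 11)/4 = −11/4.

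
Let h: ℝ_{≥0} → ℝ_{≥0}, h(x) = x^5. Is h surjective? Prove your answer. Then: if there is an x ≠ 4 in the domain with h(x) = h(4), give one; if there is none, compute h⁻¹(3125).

5

For any y ∈ ℝ_{≥0}, x = y^{1/5} ∈ ℝ_{≥0} gives h(x) = y, so h is surjective.
Since x ↦ x^5 is strictly increasing on ℝ_{≥0}, it is injective there, so no x ≠ 4 in the domain has h(x) = h(4). We therefore compute h⁻¹(3125) = 3125^{1/5} = 5 (indeed 5^5 = 3125).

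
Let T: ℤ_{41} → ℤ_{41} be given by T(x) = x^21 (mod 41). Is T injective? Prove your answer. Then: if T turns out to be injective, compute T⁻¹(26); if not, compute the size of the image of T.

15

Since 41 is prime, the nonzero elements of ℤ_{41} form a cyclic group of order 40.
As gcd(21, 40) = 1, raising to the 21st power is a bijection on this group: if s^21 ≡ t^21 then (st^{−1})^21 = 1, and the only element of order dividing gcd(21, 40) = 1 is 1, so s = t.
With T(0) = 0 this makes T injective on all of ℤ_{41}, hence bijective (finite equal-size domain and codomain). In particular T is injective.
Since T is injective, we find the preimage of 26. The inverse of x ↦ x^21 on (ℤ_{41})^× is x ↦ x^21, because 21·21 = 441 = 11·40 + 1 ≡ 1 (mod 40) and x^{40} = 1 for x ≠ 0 (Fermat). So T⁻¹(26) = 26^21 mod 41.
Repeated squaring mod 41: 26^1 ≡ 26, 26^2 ≡ 26² = 676 ≡ 20, 26^4 ≡ 20² = 400 ≡ 31, 26^8 ≡ 31² = 961 ≡ 18, 26^16 ≡ 18² = 324 ≡ 37. Since 21 = 16 + 4 + 1, 26^21 ≡ 37·31·26: 37·31 = 1147 ≡ 40, then 40·26 = 1040 ≡ 15. So 26^21 ≡ 15 (mod 41).
Hence T⁻¹(26) = 15.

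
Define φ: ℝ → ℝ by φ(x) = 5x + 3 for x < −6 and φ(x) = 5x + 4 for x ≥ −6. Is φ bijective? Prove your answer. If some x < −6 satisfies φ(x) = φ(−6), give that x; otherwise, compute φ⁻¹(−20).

Both pieces are strictly increasing (slopes 5 and 5), so each is injective on its own interval.
The left piece maps (−∞, −6) onto (−∞, −27); the right piece maps [−6, ∞) onto [−26, ∞).
The images leave a gap (−27 has no preimage), so φ is not surjective, hence not bijective.
Because the two images are disjoint, no x < −6 has φ(x) = φ(−6), so we compute φ⁻¹(−20): −20 lies in [−26, ∞), so solve 5x + 4 = −20: x = (−20 − 4)/5 = −24/5.

-24/5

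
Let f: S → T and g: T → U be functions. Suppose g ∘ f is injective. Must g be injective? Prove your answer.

not injective

No. Take S = {0, 1}, T = {0, 1, 2}, U = {0, 1, 2}, f(a) = a for each a ∈ S, and g(b) = 1 if b ∈ {1, 2} else g(b) = b.
Then g ∘ f = f is injective (S ⊂ T and f is the inclusion), but g(1) = g(2) = 1 with 1 ≠ 2, so g is not injective.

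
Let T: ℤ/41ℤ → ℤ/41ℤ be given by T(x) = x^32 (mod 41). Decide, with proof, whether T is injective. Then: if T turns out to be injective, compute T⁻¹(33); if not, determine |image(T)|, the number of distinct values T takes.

6

T(1) = 1^32 = 1.
T(3): Repeated squaring mod 41: 3^1 ≡ 3, 3^2 ≡ 3² = 9, 3^4 ≡ 9² = 81 ≡ 40, 3^8 ≡ 40² = 1600 ≡ 1, 3^16 ≡ 1² = 1, 3^32 ≡ 1² = 1. So 3^32 ≡ 1 (mod 41).
So T(1) = T(3) = 1 while 1 ≠ 3, thus T is not injective.
Since T is not injective, we determine |image(T)|. Computing x^32 mod 41 for each x (by repeated squaring, reducing mod 41 at every step), the values T(0), T(1), …, T(40) are: 0, 1, 37, 1, 16, 16, 37, 10, 18, 1, 18, 18, 16, 37, 1, 16, 10, 18, 37, 10, 10, 10, 10, 37, 18, 10, 16, 1, 37, 16, 18, 18, 1, 18, 10, 37, 16, 16, 1, 37, 1.
The distinct values are {0, 1, 10, 16, 18, 37}; there are 6 of them.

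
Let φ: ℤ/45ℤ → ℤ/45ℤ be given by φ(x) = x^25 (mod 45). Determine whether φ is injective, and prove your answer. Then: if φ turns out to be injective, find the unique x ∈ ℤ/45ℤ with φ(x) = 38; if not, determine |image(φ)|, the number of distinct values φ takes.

35

φ(0) = 0^25 = 0.
φ(15): Repeated squaring mod 45: 15^1 ≡ 15, 15^2 ≡ 15² = 225 ≡ 0, 15^4 ≡ 0² = 0, 15^8 ≡ 0² = 0, 15^16 ≡ 0² = 0. Since 25 = 16 + 8 + 1, 15^25 ≡ 0·0·15: 0·0 = 0, then 0·15 = 0. So 15^25 ≡ 0 (mod 45).
So φ(0) = φ(15) = 0 while 0 ≠ 15, hence φ is not injective.
Since φ is not injective, we determine |image(φ)|. Computing x^25 mod 45 for each x (by repeated squaring, reducing mod 45 at every step), the values φ(0), φ(1), …, φ(44) are: 0, 1, 2, 18, 4, 5, 36, 7, 8, 9, 10, 11, 27, 13, 14, 0, 16, 17, 18, 19, 20, 36, 22, 23, 9, 25, 26, 27, 28, 29, 0, 31, 32, 18, 34, 35, 36, 37, 38, 9, 40, 41, 27, 43, 44.
The distinct values are {0, 1, 2, 4, 5, 7, 8, 9, 10, 11, 13, 14, 16, 17, 18, 19, 20, 22, 23, 25, 26, 27, 28, 29, 31, 32, 34, 35, 36, 37, 38, 40, 41, 43, 44}; there are 35 of them.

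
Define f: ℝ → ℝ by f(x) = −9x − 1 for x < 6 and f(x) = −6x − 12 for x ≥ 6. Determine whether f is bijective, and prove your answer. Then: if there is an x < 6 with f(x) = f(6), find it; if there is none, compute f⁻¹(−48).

Both pieces are strictly decreasing (slopes −9 and −6), so each is injective on its own interval.
The left piece maps (−∞, 6) onto (−55, ∞); the right piece maps [6, ∞) onto (−∞, −48].
These images overlap. In particular f(6) = −48 (right piece), and solving −9x − 1 = −48 on the left piece gives x = 47/9 < 6.
So f(47/9) = f(6) with 47/9 ≠ 6, and f is not injective, hence not bijective. This x = 47/9 is the requested value below 6.

47/9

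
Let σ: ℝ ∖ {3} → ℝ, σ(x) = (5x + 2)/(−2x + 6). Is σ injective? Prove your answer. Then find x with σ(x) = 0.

Suppose σ(s) = σ(t). Cross-multiplying: (5s + 2)(−2t + 6) = (5t + 2)(−2s + 6).
Expanding both sides and cancelling the symmetric terms leaves 34·(s − t) = 0. Since 34 ≠ 0, s = t. Thus σ is injective.
Solving σ(x) = 0: cross-multiplying gives 5x + 2 = 0(−2x + 6), which rearranges to 5x = −2, so x = −2/5.

-2/5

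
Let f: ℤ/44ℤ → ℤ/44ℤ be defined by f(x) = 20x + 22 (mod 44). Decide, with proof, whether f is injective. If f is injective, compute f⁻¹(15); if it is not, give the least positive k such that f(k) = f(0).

11

We have gcd(20, 44) = 4 > 1. Taking u = 0 and v = 11: f(0) = 22 and f(11) = 20·11 + 22 = 242 ≡ 22 (mod 44).
So f(0) = f(11) while 0 ≠ 11, therefore f is not injective.
Since f is not injective, we find the least positive k with f(k) = f(0): this means 20k ≡ 0 (mod 44), i.e. 44 ∣ 20k. Since gcd(20, 44) = 4, dividing through by 4 this holds exactly when 11 ∣ 5k, and as gcd(5, 11) = 1, exactly when 11 ∣ k.
The smallest positive such k is 11.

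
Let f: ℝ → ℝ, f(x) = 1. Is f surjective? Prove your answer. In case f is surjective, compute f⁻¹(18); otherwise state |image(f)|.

1

Recall that surjectivity means every element of the codomain has a preimage under f.
f(x) = 1 for all x, so 2 has no preimage and f is not surjective.
Since f is not surjective, we state |image(f)|: the image of f is {1}, which has 1 element.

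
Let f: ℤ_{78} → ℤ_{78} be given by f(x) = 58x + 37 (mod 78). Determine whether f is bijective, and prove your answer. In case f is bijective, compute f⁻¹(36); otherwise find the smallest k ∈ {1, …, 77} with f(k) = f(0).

39

By definition, f is injective when f(u) = f(v) forces u = v.
We have gcd(58, 78) = 2 > 1. Taking u = 0 and v = 39: f(0) = 37 and f(39) = 58·39 + 37 = 2299 ≡ 37 (mod 78).
So f(0) = f(39) while 0 ≠ 39, hence f is not injective, hence not bijective.
Since f is not bijective, we find the least positive k with f(k) = f(0): this means 58k ≡ 0 (mod 78), i.e. 78 ∣ 58k. Since gcd(58, 78) = 2, dividing through by 2 this holds exactly when 39 ∣ 29k, and as gcd(29, 39) = 1, exactly when 39 ∣ k.
The smallest positive such k is 39.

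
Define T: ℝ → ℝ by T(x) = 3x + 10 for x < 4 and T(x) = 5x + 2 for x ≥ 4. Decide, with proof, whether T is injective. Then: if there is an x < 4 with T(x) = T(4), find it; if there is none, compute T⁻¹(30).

Both pieces are strictly increasing (slopes 3 and 5), so each is injective on its own interval.
The left piece maps (−∞, 4) onto (−∞, 22); the right piece maps [4, ∞) onto [22, ∞).
These images are disjoint, so no value is attained by both pieces. Hence T is injective.
Because the two images are disjoint, no x < 4 has T(x) = T(4), so we compute T⁻¹(30): 30 lies in [22, ∞), so solve 5x + 2 = 30: x = (30 − 2)/5 = 28/5.

28/5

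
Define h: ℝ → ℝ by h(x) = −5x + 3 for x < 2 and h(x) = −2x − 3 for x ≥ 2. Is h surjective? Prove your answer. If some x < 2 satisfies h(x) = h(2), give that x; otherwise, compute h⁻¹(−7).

2

Both pieces are strictly decreasing (slopes −5 and −2), so each is injective on its own interval.
The left piece maps (−∞, 2) onto (−7, ∞); the right piece maps [2, ∞) onto (−∞, −7].
These images together cover ℝ, so h is surjective.
Because the two images are disjoint, no x < 2 has h(x) = h(2), so we compute h⁻¹(−7): −7 lies in (−∞, −7], so solve −2x − 3 = −7: x = (−7 + 3)/(−2) = 2.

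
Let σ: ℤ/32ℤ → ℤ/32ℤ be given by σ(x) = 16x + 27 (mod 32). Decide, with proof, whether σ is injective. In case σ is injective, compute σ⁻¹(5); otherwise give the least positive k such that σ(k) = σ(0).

By definition, σ is injective if σ(a) = σ(b) implies a = b.
We have gcd(16, 32) = 16 > 1. Taking a = 0 and b = 2: σ(0) = 27 and σ(2) = 16·2 + 27 = 59 ≡ 27 (mod 32).
So σ(0) = σ(2) while 0 ≠ 2, hence σ is not injective.
Since σ is not injective, we find the least positive k with σ(k) = σ(0): this means 16k ≡ 0 (mod 32), i.e. 32 ∣ 16k. Since gcd(16, 32) = 16, dividing through by 16 this holds exactly when 2 ∣ k.
The smallest positive such k is 2.

2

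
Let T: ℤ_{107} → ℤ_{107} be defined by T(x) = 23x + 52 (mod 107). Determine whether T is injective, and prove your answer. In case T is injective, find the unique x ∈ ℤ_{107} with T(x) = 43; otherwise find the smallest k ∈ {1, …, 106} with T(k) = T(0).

88

Recall that injectivity means: for all a, b in the domain, T(a) = T(b) implies a = b.
If T(a) = T(b), then 23a ≡ 23b (mod 107). Because gcd(23, 107) = 1, we may cancel 23 to get a ≡ b (mod 107).
Therefore T is injective.
We now compute 23⁻¹ mod 107 explicitly. Euclid's algorithm: 107 = 4·23 + 15, 23 = 1·15 + 8, 15 = 1·8 + 7, 8 = 1·7 + 1; back-substituting gives 1 = 14·23 − 3·107, so 23⁻¹ ≡ 14 (mod 107).
Since T is injective, we compute T⁻¹(43): solve 23x + 52 ≡ 43 (mod 107), i.e. 23x ≡ 98 (mod 107).
Multiplying by 23⁻¹ = 14 gives x ≡ 14·98 = 1372 = 12·107 + 88 ≡ 88 (mod 107).
Check: T(88) = 23·88 + 52 = 2076 = 19·107 + 43 ≡ 43 (mod 107).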